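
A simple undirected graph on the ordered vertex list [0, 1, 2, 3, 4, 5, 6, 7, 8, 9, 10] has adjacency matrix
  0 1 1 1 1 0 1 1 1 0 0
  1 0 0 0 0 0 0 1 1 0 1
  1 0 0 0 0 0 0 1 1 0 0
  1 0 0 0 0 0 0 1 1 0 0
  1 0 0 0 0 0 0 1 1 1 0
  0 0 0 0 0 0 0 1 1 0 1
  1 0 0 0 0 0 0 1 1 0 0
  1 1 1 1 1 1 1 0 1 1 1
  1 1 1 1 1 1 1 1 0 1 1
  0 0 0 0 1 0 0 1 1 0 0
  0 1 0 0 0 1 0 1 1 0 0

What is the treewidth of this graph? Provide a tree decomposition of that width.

Treewidth 3.
One optimal decomposition is:
Bags: B1 = {0, 3, 7, 8}  B2 = {0, 2, 7, 8}  B3 = {0, 1, 7, 8}  B4 = {0, 4, 7, 8}  B5 = {0, 6, 7, 8}  B6 = {4, 7, 8, 9}  B7 = {1, 7, 8, 10}  B8 = {5, 7, 8, 10}
Tree: B1–B2, B2–B3, B3–B4, B2–B5, B4–B6, B3–B7, B7–B8

Every bag has size at most 4, so the width is 4 − 1 = 3 and tw(G) ≤ 3. For the lower bound, the 4 vertices {0, 1, 7, 8} are pairwise adjacent, and any tree decomposition puts a clique entirely inside one bag — forcing width ≥ 3. The upper and lower bounds meet at 3, so that is the treewidth.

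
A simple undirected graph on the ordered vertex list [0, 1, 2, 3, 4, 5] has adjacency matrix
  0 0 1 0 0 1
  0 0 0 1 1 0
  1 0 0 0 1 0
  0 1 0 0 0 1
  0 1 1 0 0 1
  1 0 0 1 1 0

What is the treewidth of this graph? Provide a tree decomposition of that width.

Treewidth 2.
One such decomposition:
Bags: B1 = {1, 3, 4}  B2 = {3, 4, 5}  B3 = {2, 4, 5}  B4 = {0, 2, 5}
Tree: B1–B2, B2–B3, B3–B4

The largest bag has 3 vertices, giving width 2; this decomposition certifies tw(G) ≤ 2. Since 1–3–5–4–1 is a cycle in G, G is not acyclic. Forests are exactly the graphs of treewidth ≤ 1, so tw(G) ≥ 2. Hence tw(G) = 2 exactly.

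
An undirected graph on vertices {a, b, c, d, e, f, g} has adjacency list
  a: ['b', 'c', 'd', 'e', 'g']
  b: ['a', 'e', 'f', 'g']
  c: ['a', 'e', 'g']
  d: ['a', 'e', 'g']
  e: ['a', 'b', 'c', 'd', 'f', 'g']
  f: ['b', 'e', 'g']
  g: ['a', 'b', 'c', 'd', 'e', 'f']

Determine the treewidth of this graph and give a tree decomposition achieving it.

The largest bag has 4 vertices, giving width 3; this decomposition certifies tw(G) ≤ 3. Conversely, {a, d, e, g} is a clique of size 4, and the vertices of any clique must share a bag in every tree decomposition; so some bag has ≥ 4 vertices and tw(G) ≥ 3. Combining the bounds, tw(G) = 3.

Treewidth 3.
Bags: B1 = {a, b, e, g}  B2 = {a, c, e, g}  B3 = {b, e, f, g}  B4 = {a, d, e, g}
Tree: B1–B2, B1–B3, B1–B4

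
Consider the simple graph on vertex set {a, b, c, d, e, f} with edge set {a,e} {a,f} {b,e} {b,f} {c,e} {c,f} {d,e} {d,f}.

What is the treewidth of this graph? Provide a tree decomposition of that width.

Each bag holds 3 vertices, so the decomposition has width 2, which upper-bounds the treewidth. Since c–f–a–e–c is a cycle in G, G is not acyclic. Forests are exactly the graphs of treewidth ≤ 1, so tw(G) ≥ 2. Therefore the treewidth is 2.

Treewidth 2.
One such decomposition:
Bags: B1 = {c, e, f}  B2 = {a, e, f}  B3 = {d, e, f}  B4 = {b, e, f}
Tree: B1–B2, B2–B3, B3–B4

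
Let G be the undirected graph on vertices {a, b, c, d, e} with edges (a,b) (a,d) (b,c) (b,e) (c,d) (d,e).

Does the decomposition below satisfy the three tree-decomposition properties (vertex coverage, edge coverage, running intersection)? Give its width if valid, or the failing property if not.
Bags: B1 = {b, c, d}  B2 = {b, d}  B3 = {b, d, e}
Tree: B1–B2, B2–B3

A tree decomposition must satisfy three properties: every vertex lies in some bag; for every edge, both endpoints lie together in some bag; and for every vertex, the bags containing it form a connected subtree. Here vertex a appears in no bag, so the decomposition is invalid.

No — vertex a appears in no bag.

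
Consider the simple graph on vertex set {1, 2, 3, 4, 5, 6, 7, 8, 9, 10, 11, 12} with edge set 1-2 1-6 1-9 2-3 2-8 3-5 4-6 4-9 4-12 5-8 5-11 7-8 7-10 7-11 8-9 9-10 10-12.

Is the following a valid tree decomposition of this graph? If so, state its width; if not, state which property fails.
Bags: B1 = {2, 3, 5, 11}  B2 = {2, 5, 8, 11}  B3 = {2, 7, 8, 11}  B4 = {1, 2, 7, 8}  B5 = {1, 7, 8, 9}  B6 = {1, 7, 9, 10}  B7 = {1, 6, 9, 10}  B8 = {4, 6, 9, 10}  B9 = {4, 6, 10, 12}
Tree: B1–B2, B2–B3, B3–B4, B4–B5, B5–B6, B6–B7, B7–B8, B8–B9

Yes; width 3.

Every vertex of G appears in some bag (union = {1, 2, 3, 4, 5, 6, 7, 8, 9, 10, 11, 12}); every edge is covered by a bag; and for each vertex v the set of bags containing v is connected in the bag tree. The decomposition is therefore valid. The largest bag has 4 vertices, so the width is 3.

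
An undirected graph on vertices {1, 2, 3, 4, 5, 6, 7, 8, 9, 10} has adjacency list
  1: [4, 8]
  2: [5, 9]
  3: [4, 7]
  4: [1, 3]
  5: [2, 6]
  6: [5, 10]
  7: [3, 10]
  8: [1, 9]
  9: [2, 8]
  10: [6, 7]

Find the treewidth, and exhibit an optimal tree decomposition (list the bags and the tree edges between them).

Treewidth 2.
Bags: B1 = {5, 6, 10}  B2 = {5, 7, 10}  B3 = {3, 5, 7}  B4 = {3, 4, 5}  B5 = {1, 4, 5}  B6 = {1, 5, 8}  B7 = {5, 8, 9}  B8 = {2, 5, 9}
Tree: B1–B2, B2–B3, B3–B4, B4–B5, B5–B6, B6–B7, B7–B8

Each bag holds 3 vertices, so the decomposition has width 2, which upper-bounds the treewidth. The edges 5–6–10–7–3–4–1–8–9–2–5 form a cycle, so G is not a tree and its treewidth is at least 2. The upper and lower bounds meet at 2, so that is the treewidth.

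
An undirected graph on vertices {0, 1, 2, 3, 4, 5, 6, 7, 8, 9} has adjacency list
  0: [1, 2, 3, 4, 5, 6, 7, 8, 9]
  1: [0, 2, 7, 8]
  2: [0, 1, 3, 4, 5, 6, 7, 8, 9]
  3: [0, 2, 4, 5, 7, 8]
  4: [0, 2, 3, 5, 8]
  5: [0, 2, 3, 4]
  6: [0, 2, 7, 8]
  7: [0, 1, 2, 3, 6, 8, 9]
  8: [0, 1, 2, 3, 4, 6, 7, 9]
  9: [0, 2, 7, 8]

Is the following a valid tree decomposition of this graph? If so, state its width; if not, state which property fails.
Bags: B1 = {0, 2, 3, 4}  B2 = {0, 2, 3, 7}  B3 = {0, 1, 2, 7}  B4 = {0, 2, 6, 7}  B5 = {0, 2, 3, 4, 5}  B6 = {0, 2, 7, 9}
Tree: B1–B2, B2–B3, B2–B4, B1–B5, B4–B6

A tree decomposition must satisfy three properties: every vertex lies in some bag; for every edge, both endpoints lie together in some bag; and for every vertex, the bags containing it form a connected subtree. Here vertex 8 appears in no bag, so the decomposition is invalid.

No — vertex 8 appears in no bag.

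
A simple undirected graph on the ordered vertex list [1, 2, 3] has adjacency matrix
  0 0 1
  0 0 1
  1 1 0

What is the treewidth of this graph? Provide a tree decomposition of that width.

Treewidth 1.
One optimal decomposition is:
Bags: B1 = {1, 3}  B2 = {2, 3}
Tree: B1–B2

Every bag has size at most 2, so the width is 2 − 1 = 1 and tw(G) ≤ 1. Any graph with an edge has treewidth ≥ 1, and G has the edge 1–3. Therefore the treewidth is 1.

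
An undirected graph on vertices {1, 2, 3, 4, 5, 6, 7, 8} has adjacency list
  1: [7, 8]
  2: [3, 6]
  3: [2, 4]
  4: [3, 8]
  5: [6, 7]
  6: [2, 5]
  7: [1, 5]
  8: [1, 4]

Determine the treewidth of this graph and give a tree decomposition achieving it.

Treewidth 2.
One such decomposition:
Bags: B1 = {2, 5, 6}  B2 = {2, 5, 7}  B3 = {1, 2, 7}  B4 = {1, 2, 8}  B5 = {2, 4, 8}  B6 = {2, 3, 4}
Tree: B1–B2, B2–B3, B3–B4, B4–B5, B5–B6

Every bag has size at most 3, so the width is 3 − 1 = 2 and tw(G) ≤ 2. Since 2–6–5–7–1–8–4–3–2 is a cycle in G, G is not acyclic. Forests are exactly the graphs of treewidth ≤ 1, so tw(G) ≥ 2. The upper and lower bounds meet at 2, so that is the treewidth.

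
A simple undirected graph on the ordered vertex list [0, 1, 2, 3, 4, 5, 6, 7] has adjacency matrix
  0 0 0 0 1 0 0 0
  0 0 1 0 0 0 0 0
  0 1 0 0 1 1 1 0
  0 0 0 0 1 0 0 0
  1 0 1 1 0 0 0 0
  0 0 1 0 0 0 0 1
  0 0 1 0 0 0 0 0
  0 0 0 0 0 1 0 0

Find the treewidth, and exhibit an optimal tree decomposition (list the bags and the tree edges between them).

Treewidth 1.
One such decomposition:
Bags: B1 = {3, 4}  B2 = {2, 4}  B3 = {2, 5}  B4 = {0, 4}  B5 = {1, 2}  B6 = {2, 6}  B7 = {5, 7}
Tree: B1–B2, B2–B3, B2–B4, B3–B5, B2–B6, B3–B7

Every bag has size at most 2, so the width is 2 − 1 = 1 and tw(G) ≤ 1. Since G has at least one edge (e.g. 3–4), it is not an edgeless graph, so tw(G) ≥ 1. The upper and lower bounds meet at 1, so that is the treewidth.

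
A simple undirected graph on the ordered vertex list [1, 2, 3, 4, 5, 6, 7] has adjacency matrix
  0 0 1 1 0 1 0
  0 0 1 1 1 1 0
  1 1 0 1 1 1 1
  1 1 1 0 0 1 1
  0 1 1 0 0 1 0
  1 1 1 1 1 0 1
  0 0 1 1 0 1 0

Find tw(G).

A width-3 tree decomposition is:
Bags: B1 = {2, 3, 4, 6}  B2 = {1, 3, 4, 6}  B3 = {3, 4, 6, 7}  B4 = {2, 3, 5, 6}
Tree: B1–B2, B2–B3, B1–B4
Every bag has size at most 4, so the width is 4 − 1 = 3 and tw(G) ≤ 3. On the other hand G contains the 4-clique {1, 3, 4, 6}. A clique must lie in a single bag of any decomposition, so no decomposition can have width below 3. The upper and lower bounds meet at 3, so that is the treewidth.

3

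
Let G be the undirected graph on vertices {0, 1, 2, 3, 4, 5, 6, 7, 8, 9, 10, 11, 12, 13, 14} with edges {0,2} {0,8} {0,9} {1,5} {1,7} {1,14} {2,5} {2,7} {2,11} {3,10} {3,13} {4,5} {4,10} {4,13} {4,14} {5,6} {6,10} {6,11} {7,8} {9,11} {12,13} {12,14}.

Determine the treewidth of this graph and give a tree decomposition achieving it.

The largest bag has 4 vertices, giving width 3; this decomposition certifies tw(G) ≤ 3. For the lower bound: the 4 vertex sets {3,12,13}, {14}, {4}, {1,5,6,10} are disjoint, each induces a connected subgraph, and every pair is joined by at least one edge of G. Contracting each set to a single vertex therefore yields K_{4} as a minor, and since treewidth is minor-monotone, tw(G) ≥ tw(K_{4}) = 3. Combining the bounds, tw(G) = 3.

Treewidth 3.
Bags: B1 = {3, 12, 13, 14}  B2 = {3, 4, 13, 14}  B3 = {3, 4, 10, 14}  B4 = {1, 4, 10, 14}  B5 = {1, 4, 5, 10}  B6 = {1, 5, 6, 10}  B7 = {1, 5, 6, 7}  B8 = {2, 5, 6, 7}  B9 = {2, 6, 7, 11}  B10 = {2, 7, 8, 11}  B11 = {0, 2, 8, 11}  B12 = {0, 8, 9, 11}
Tree: B1–B2, B2–B3, B3–B4, B4–B5, B5–B6, B6–B7, B7–B8, B8–B9, B9–B10, B10–B11, B11–B12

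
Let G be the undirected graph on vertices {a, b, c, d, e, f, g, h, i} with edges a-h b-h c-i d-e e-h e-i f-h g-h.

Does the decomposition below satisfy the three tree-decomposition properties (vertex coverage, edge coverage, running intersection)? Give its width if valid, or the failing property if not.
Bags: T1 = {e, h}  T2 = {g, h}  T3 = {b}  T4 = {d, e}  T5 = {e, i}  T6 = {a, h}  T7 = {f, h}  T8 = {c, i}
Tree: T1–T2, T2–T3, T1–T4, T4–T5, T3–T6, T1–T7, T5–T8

A tree decomposition must satisfy three properties: every vertex lies in some bag; for every edge, both endpoints lie together in some bag; and for every vertex, the bags containing it form a connected subtree. Here edge (h,b) lies in no bag, so the decomposition is invalid.

No — edge (h,b) lies in no bag.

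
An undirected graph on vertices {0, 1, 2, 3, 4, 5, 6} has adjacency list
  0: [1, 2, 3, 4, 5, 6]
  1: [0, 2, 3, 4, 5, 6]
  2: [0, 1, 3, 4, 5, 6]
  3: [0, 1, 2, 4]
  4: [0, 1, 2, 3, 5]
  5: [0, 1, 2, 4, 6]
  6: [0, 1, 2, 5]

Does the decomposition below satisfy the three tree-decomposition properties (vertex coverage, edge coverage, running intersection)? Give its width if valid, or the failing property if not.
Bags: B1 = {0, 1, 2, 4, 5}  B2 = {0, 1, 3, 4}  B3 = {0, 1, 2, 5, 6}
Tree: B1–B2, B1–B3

A tree decomposition must satisfy three properties: every vertex lies in some bag; for every edge, both endpoints lie together in some bag; and for every vertex, the bags containing it form a connected subtree. Here edge (2,3) lies in no bag, so the decomposition is invalid.

No — edge (2,3) lies in no bag.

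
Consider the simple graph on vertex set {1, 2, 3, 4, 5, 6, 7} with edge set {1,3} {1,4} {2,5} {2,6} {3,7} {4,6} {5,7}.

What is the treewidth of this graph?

2

A width-2 tree decomposition is:
Bags: B1 = {1, 3, 7}  B2 = {1, 4, 7}  B3 = {4, 6, 7}  B4 = {2, 6, 7}  B5 = {2, 5, 7}
Tree: B1–B2, B2–B3, B3–B4, B4–B5
Every bag has size at most 3, so the width is 3 − 1 = 2 and tw(G) ≤ 2. Since 7–3–1–4–6–2–5–7 is a cycle in G, G is not acyclic. Forests are exactly the graphs of treewidth ≤ 1, so tw(G) ≥ 2. Therefore the treewidth is 2.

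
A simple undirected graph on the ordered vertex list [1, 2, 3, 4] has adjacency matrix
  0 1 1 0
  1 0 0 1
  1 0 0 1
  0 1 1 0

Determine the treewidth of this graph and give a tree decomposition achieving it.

The largest bag has 3 vertices, giving width 2; this decomposition certifies tw(G) ≤ 2. For the lower bound, G contains the cycle 1–3–4–2–1, so G is not a forest; only forests have treewidth ≤ 1, hence tw(G) ≥ 2. Hence tw(G) = 2 exactly.

Treewidth 2.
One such decomposition:
Bags: B1 = {1, 3, 4}  B2 = {1, 2, 4}
Tree: B1–B2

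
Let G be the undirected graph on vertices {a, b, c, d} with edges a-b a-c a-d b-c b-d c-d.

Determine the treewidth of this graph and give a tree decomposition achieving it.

Treewidth 3.
One optimal decomposition is:
Bags: B1 = {a, b, c, d}
Tree: (single bag)

With just one bag of size 4, the width is 4 − 1 = 3, so tw(G) ≤ 3. For the lower bound, the 4 vertices {a, b, c, d} are pairwise adjacent, and any tree decomposition puts a clique entirely inside one bag — forcing width ≥ 3. The upper and lower bounds meet at 3, so that is the treewidth.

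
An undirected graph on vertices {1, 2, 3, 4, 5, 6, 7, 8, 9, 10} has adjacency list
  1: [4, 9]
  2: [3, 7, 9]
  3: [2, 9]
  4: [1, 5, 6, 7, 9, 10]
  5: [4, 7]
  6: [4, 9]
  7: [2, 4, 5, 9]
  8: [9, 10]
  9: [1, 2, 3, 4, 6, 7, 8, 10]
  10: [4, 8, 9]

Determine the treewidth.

A width-2 tree decomposition is:
Bags: B1 = {4, 7, 9}  B2 = {2, 7, 9}  B3 = {2, 3, 9}  B4 = {4, 6, 9}  B5 = {4, 9, 10}  B6 = {4, 5, 7}  B7 = {1, 4, 9}  B8 = {8, 9, 10}
Tree: B1–B2, B2–B3, B1–B4, B1–B5, B1–B6, B1–B7, B5–B8
Each bag holds 3 vertices, so the decomposition has width 2, which upper-bounds the treewidth. Conversely, {8, 9, 10} is a clique of size 3, and the vertices of any clique must share a bag in every tree decomposition; so some bag has ≥ 3 vertices and tw(G) ≥ 2. Hence tw(G) = 2 exactly.

2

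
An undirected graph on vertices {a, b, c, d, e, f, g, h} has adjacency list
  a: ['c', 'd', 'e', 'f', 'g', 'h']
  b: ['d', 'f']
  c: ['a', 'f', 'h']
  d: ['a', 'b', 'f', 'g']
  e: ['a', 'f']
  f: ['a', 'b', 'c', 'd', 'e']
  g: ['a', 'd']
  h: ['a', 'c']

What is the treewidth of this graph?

A width-2 tree decomposition is:
Bags: B1 = {a, c, f}  B2 = {a, c, h}  B3 = {a, e, f}  B4 = {a, d, f}  B5 = {a, d, g}  B6 = {b, d, f}
Tree: B1–B2, B1–B3, B3–B4, B4–B5, B4–B6
Each bag holds 3 vertices, so the decomposition has width 2, which upper-bounds the treewidth. On the other hand G contains the 3-clique {a, d, g}. A clique must lie in a single bag of any decomposition, so no decomposition can have width below 2. Hence tw(G) = 2 exactly.

2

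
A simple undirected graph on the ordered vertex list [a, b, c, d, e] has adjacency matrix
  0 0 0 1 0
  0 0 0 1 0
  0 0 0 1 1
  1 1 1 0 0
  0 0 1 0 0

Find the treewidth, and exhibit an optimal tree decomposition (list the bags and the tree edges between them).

The largest bag has 2 vertices, giving width 1; this decomposition certifies tw(G) ≤ 1. G has an edge, so its treewidth is at least 1. The upper and lower bounds meet at 1, so that is the treewidth.

Treewidth 1.
Bags: B1 = {b, d}  B2 = {c, d}  B3 = {a, d}  B4 = {c, e}
Tree: B1–B2, B2–B3, B2–B4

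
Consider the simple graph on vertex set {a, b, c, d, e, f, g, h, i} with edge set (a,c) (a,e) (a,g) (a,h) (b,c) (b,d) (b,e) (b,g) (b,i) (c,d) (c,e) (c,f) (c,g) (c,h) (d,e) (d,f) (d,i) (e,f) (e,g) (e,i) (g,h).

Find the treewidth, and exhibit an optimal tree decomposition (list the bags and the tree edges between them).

Treewidth 3.
One such decomposition:
Bags: B1 = {a, c, g, h}  B2 = {a, c, e, g}  B3 = {b, c, e, g}  B4 = {b, c, d, e}  B5 = {c, d, e, f}  B6 = {b, d, e, i}
Tree: B1–B2, B2–B3, B3–B4, B4–B5, B4–B6

Every bag has size at most 4, so the width is 4 − 1 = 3 and tw(G) ≤ 3. Conversely, {c, d, e, f} is a clique of size 4, and the vertices of any clique must share a bag in every tree decomposition; so some bag has ≥ 4 vertices and tw(G) ≥ 3. Therefore the treewidth is 3.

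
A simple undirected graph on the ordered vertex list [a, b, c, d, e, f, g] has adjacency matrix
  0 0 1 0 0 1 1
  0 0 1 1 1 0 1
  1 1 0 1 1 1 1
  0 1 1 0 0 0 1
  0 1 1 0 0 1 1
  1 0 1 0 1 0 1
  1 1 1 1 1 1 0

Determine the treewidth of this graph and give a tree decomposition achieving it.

Treewidth 3.
Bags: B1 = {c, e, f, g}  B2 = {b, c, e, g}  B3 = {a, c, f, g}  B4 = {b, c, d, g}
Tree: B1–B2, B1–B3, B2–B4

Each bag holds 4 vertices, so the decomposition has width 3, which upper-bounds the treewidth. On the other hand G contains the 4-clique {b, c, d, g}. A clique must lie in a single bag of any decomposition, so no decomposition can have width below 3. Combining the bounds, tw(G) = 3.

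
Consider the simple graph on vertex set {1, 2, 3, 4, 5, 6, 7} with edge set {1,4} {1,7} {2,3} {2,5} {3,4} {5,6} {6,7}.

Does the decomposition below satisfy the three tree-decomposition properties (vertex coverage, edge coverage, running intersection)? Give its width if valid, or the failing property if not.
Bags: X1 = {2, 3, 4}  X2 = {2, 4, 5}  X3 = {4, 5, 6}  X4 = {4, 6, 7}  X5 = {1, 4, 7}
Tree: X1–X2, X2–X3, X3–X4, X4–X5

Vertex coverage: the bags together contain {1, 2, 3, 4, 5, 6, 7}, the full vertex set. Edge coverage: each edge of G has both endpoints in at least one bag. Running intersection: for every vertex, the bags containing it form a connected subtree. All three properties hold, so this is a valid tree decomposition of width max|bag| − 1 = 2, and hence tw(G) ≤ 2.

Yes; width 2.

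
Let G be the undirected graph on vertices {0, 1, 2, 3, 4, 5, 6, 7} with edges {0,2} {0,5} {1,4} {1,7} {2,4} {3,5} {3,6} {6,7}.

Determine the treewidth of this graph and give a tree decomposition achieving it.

Treewidth 2.
Bags: B1 = {1, 4, 7}  B2 = {4, 6, 7}  B3 = {3, 4, 6}  B4 = {3, 4, 5}  B5 = {0, 4, 5}  B6 = {0, 2, 4}
Tree: B1–B2, B2–B3, B3–B4, B4–B5, B5–B6

The largest bag has 3 vertices, giving width 2; this decomposition certifies tw(G) ≤ 2. Since 4–1–7–6–3–5–0–2–4 is a cycle in G, G is not acyclic. Forests are exactly the graphs of treewidth ≤ 1, so tw(G) ≥ 2. Combining the bounds, tw(G) = 2.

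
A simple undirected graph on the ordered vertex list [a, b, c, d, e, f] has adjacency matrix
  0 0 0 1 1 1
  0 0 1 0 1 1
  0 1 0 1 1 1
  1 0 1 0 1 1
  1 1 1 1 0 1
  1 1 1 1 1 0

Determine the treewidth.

A width-3 tree decomposition is:
Bags: B1 = {c, d, e, f}  B2 = {a, d, e, f}  B3 = {b, c, e, f}
Tree: B1–B2, B1–B3
Every bag has size at most 4, so the width is 4 − 1 = 3 and tw(G) ≤ 3. For the lower bound, the 4 vertices {c, d, e, f} are pairwise adjacent, and any tree decomposition puts a clique entirely inside one bag — forcing width ≥ 3. Hence tw(G) = 3 exactly.

3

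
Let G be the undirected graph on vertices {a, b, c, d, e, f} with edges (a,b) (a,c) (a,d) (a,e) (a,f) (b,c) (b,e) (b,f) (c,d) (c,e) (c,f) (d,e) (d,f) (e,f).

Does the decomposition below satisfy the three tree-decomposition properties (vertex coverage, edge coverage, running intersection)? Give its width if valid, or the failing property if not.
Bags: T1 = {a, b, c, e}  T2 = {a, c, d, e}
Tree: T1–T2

A tree decomposition must satisfy three properties: every vertex lies in some bag; for every edge, both endpoints lie together in some bag; and for every vertex, the bags containing it form a connected subtree. Here vertex f appears in no bag, so the decomposition is invalid.

No — vertex f appears in no bag.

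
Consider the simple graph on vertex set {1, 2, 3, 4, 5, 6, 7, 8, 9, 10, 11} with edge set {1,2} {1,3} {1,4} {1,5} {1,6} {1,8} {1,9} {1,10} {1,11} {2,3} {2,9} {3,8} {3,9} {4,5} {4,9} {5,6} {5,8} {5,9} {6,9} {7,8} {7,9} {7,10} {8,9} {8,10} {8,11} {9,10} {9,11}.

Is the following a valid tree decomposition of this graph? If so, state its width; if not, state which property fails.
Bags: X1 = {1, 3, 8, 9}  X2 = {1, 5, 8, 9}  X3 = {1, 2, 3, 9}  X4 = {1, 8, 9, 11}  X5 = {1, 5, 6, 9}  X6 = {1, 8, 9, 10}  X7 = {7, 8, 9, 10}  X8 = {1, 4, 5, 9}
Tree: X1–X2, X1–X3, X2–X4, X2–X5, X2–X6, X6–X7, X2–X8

Vertex coverage: the bags together contain {1, 2, 3, 4, 5, 6, 7, 8, 9, 10, 11}, the full vertex set. Edge coverage: each edge of G has both endpoints in at least one bag. Running intersection: for every vertex, the bags containing it form a connected subtree. All three properties hold, so this is a valid tree decomposition of width max|bag| − 1 = 3, and hence tw(G) ≤ 3.

Yes; width 3.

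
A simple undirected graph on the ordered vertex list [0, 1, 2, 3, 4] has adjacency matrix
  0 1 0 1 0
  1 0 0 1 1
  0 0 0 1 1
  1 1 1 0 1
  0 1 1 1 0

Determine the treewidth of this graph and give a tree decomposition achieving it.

Treewidth 2.
One optimal decomposition is:
Bags: B1 = {1, 3, 4}  B2 = {0, 1, 3}  B3 = {2, 3, 4}
Tree: B1–B2, B1–B3

Every bag has size at most 3, so the width is 3 − 1 = 2 and tw(G) ≤ 2. Conversely, {0, 1, 3} is a clique of size 3, and the vertices of any clique must share a bag in every tree decomposition; so some bag has ≥ 3 vertices and tw(G) ≥ 2. The upper and lower bounds meet at 2, so that is the treewidth.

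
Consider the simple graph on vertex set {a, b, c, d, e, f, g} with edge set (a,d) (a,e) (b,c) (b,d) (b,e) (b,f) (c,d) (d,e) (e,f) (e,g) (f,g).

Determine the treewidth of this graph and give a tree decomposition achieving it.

Treewidth 2.
One optimal decomposition is:
Bags: B1 = {b, d, e}  B2 = {b, c, d}  B3 = {a, d, e}  B4 = {b, e, f}  B5 = {e, f, g}
Tree: B1–B2, B1–B3, B1–B4, B4–B5

Each bag holds 3 vertices, so the decomposition has width 2, which upper-bounds the treewidth. For the lower bound, the 3 vertices {a, d, e} are pairwise adjacent, and any tree decomposition puts a clique entirely inside one bag — forcing width ≥ 2. Therefore the treewidth is 2.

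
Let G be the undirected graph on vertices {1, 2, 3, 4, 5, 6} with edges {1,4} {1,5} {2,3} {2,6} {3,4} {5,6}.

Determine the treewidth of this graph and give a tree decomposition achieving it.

Treewidth 2.
One optimal decomposition is:
Bags: B1 = {1, 4, 5}  B2 = {4, 5, 6}  B3 = {2, 4, 6}  B4 = {2, 3, 4}
Tree: B1–B2, B2–B3, B3–B4

Every bag has size at most 3, so the width is 3 − 1 = 2 and tw(G) ≤ 2. The edges 4–1–5–6–2–3–4 form a cycle, so G is not a tree and its treewidth is at least 2. The upper and lower bounds meet at 2, so that is the treewidth.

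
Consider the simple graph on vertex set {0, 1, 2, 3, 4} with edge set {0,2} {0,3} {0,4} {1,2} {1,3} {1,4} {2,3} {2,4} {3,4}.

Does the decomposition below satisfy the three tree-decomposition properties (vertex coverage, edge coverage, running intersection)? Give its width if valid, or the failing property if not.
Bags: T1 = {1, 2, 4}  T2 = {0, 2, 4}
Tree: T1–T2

No — vertex 3 appears in no bag.

A tree decomposition must satisfy three properties: every vertex lies in some bag; for every edge, both endpoints lie together in some bag; and for every vertex, the bags containing it form a connected subtree. Here vertex 3 appears in no bag, so the decomposition is invalid.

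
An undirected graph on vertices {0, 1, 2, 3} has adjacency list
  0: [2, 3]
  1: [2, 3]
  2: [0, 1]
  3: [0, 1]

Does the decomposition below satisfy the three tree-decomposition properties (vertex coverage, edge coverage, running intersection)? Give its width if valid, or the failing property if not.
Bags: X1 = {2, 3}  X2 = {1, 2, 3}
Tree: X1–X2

No — vertex 0 appears in no bag.

A tree decomposition must satisfy three properties: every vertex lies in some bag; for every edge, both endpoints lie together in some bag; and for every vertex, the bags containing it form a connected subtree. Here vertex 0 appears in no bag, so the decomposition is invalid.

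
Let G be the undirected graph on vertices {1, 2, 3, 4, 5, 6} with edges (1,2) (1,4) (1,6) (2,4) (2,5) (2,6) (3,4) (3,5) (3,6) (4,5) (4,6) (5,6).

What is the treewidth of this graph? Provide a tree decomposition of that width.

Treewidth 3.
One such decomposition:
Bags: B1 = {2, 4, 5, 6}  B2 = {1, 2, 4, 6}  B3 = {3, 4, 5, 6}
Tree: B1–B2, B1–B3

Every bag has size at most 4, so the width is 4 − 1 = 3 and tw(G) ≤ 3. On the other hand G contains the 4-clique {1, 2, 4, 6}. A clique must lie in a single bag of any decomposition, so no decomposition can have width below 3. Hence tw(G) = 3 exactly.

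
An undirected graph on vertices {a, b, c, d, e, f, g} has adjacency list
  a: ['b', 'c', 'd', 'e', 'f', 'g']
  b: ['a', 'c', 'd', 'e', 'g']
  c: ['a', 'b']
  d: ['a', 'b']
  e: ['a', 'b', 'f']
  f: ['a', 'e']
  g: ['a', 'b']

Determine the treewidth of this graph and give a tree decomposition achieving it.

The largest bag has 3 vertices, giving width 2; this decomposition certifies tw(G) ≤ 2. For the lower bound, the 3 vertices {a, e, f} are pairwise adjacent, and any tree decomposition puts a clique entirely inside one bag — forcing width ≥ 2. The upper and lower bounds meet at 2, so that is the treewidth.

Treewidth 2.
Bags: B1 = {a, b, d}  B2 = {a, b, c}  B3 = {a, b, e}  B4 = {a, e, f}  B5 = {a, b, g}
Tree: B1–B2, B1–B3, B3–B4, B1–B5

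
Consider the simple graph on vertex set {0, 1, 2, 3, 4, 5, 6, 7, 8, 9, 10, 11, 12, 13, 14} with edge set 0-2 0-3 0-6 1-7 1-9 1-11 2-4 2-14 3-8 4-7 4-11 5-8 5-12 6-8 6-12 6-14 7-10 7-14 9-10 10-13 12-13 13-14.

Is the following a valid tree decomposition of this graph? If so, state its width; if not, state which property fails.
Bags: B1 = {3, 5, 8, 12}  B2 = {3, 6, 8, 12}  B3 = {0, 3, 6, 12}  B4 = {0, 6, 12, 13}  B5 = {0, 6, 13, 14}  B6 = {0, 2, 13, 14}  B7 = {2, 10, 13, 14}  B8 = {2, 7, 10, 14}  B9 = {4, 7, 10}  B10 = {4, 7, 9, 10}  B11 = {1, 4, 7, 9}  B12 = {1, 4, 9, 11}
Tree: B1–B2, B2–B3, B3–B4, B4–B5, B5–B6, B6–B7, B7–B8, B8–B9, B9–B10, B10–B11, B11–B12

No — edge (2,4) lies in no bag.

A tree decomposition must satisfy three properties: every vertex lies in some bag; for every edge, both endpoints lie together in some bag; and for every vertex, the bags containing it form a connected subtree. Here edge (2,4) lies in no bag, so the decomposition is invalid.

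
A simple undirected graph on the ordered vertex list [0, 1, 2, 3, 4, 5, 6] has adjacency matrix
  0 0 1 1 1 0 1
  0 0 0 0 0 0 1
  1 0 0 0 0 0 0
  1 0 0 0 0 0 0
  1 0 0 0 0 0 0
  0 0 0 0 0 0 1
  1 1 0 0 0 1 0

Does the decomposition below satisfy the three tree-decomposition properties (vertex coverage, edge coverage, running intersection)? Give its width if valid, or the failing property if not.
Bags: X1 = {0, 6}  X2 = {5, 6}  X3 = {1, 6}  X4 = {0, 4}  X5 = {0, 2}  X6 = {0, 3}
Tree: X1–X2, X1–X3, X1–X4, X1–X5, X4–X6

Vertex coverage: the bags together contain {0, 1, 2, 3, 4, 5, 6}, the full vertex set. Edge coverage: each edge of G has both endpoints in at least one bag. Running intersection: for every vertex, the bags containing it form a connected subtree. All three properties hold, so this is a valid tree decomposition of width max|bag| − 1 = 1, and hence tw(G) ≤ 1.

Yes; width 1.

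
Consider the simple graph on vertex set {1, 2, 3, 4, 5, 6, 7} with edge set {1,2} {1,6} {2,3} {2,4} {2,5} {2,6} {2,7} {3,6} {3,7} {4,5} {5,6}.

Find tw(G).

A width-2 tree decomposition is:
Bags: B1 = {2, 5, 6}  B2 = {2, 3, 6}  B3 = {2, 3, 7}  B4 = {1, 2, 6}  B5 = {2, 4, 5}
Tree: B1–B2, B2–B3, B2–B4, B1–B5
The largest bag has 3 vertices, giving width 2; this decomposition certifies tw(G) ≤ 2. Conversely, {2, 4, 5} is a clique of size 3, and the vertices of any clique must share a bag in every tree decomposition; so some bag has ≥ 3 vertices and tw(G) ≥ 2. Therefore the treewidth is 2.

2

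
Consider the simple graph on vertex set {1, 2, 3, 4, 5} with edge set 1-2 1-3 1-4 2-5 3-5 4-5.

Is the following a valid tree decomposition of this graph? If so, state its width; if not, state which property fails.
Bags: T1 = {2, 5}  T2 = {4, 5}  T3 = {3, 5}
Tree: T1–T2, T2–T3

A tree decomposition must satisfy three properties: every vertex lies in some bag; for every edge, both endpoints lie together in some bag; and for every vertex, the bags containing it form a connected subtree. Here vertex 1 appears in no bag, so the decomposition is invalid.

No — vertex 1 appears in no bag.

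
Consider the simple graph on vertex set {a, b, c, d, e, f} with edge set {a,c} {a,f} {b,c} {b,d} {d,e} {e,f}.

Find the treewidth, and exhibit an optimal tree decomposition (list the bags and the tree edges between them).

Each bag holds 3 vertices, so the decomposition has width 2, which upper-bounds the treewidth. Since e–d–b–c–a–f–e is a cycle in G, G is not acyclic. Forests are exactly the graphs of treewidth ≤ 1, so tw(G) ≥ 2. Combining the bounds, tw(G) = 2.

Treewidth 2.
Bags: B1 = {b, d, e}  B2 = {b, c, e}  B3 = {a, c, e}  B4 = {a, e, f}
Tree: B1–B2, B2–B3, B3–B4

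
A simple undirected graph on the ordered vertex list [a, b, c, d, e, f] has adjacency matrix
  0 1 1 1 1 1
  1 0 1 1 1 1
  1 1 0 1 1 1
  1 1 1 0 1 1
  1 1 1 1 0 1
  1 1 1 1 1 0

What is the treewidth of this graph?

A width-5 tree decomposition is:
Bags: B1 = {a, b, c, d, e, f}
Tree: (single bag)
With just one bag of size 6, the width is 6 − 1 = 5, so tw(G) ≤ 5. For the lower bound, the 6 vertices {a, b, c, d, e, f} are pairwise adjacent, and any tree decomposition puts a clique entirely inside one bag — forcing width ≥ 5. Therefore the treewidth is 5.

5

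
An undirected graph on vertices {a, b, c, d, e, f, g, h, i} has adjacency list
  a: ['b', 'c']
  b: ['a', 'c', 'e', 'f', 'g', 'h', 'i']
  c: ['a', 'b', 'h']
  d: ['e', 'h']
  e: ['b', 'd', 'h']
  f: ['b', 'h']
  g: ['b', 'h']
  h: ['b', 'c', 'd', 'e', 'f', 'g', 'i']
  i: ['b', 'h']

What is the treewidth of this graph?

A width-2 tree decomposition is:
Bags: B1 = {b, c, h}  B2 = {b, h, i}  B3 = {b, e, h}  B4 = {b, f, h}  B5 = {d, e, h}  B6 = {b, g, h}  B7 = {a, b, c}
Tree: B1–B2, B2–B3, B3–B4, B3–B5, B3–B6, B1–B7
Every bag has size at most 3, so the width is 3 − 1 = 2 and tw(G) ≤ 2. On the other hand G contains the 3-clique {d, e, h}. A clique must lie in a single bag of any decomposition, so no decomposition can have width below 2. Combining the bounds, tw(G) = 2.

2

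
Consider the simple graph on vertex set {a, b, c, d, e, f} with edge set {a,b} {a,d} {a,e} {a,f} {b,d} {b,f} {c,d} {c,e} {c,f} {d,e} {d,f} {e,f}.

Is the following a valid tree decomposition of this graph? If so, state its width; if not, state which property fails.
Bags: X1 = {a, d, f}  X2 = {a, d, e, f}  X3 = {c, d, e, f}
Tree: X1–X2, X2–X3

No — vertex b appears in no bag.

A tree decomposition must satisfy three properties: every vertex lies in some bag; for every edge, both endpoints lie together in some bag; and for every vertex, the bags containing it form a connected subtree. Here vertex b appears in no bag, so the decomposition is invalid.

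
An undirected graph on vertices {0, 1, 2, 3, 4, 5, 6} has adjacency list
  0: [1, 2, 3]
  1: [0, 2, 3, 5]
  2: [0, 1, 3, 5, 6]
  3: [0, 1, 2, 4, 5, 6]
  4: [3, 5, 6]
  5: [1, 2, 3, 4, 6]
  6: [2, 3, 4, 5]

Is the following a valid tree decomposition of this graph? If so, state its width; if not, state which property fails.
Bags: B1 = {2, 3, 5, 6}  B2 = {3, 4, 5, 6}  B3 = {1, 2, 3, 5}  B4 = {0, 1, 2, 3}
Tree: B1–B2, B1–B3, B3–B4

Vertex coverage: the bags together contain {0, 1, 2, 3, 4, 5, 6}, the full vertex set. Edge coverage: each edge of G has both endpoints in at least one bag. Running intersection: for every vertex, the bags containing it form a connected subtree. All three properties hold, so this is a valid tree decomposition of width max|bag| − 1 = 3, and hence tw(G) ≤ 3.

Yes; width 3.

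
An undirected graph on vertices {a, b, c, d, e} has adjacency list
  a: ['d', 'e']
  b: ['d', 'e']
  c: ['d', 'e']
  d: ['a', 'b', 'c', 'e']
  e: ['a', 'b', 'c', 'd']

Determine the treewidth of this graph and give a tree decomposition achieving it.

Each bag holds 3 vertices, so the decomposition has width 2, which upper-bounds the treewidth. On the other hand G contains the 3-clique {c, d, e}. A clique must lie in a single bag of any decomposition, so no decomposition can have width below 2. Therefore the treewidth is 2.

Treewidth 2.
Bags: B1 = {a, d, e}  B2 = {c, d, e}  B3 = {b, d, e}
Tree: B1–B2, B2–B3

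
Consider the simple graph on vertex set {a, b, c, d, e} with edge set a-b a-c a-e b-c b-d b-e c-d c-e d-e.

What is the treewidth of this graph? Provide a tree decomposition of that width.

Treewidth 3.
One such decomposition:
Bags: B1 = {b, c, d, e}  B2 = {a, b, c, e}
Tree: B1–B2

Each bag holds 4 vertices, so the decomposition has width 3, which upper-bounds the treewidth. Conversely, {b, c, d, e} is a clique of size 4, and the vertices of any clique must share a bag in every tree decomposition; so some bag has ≥ 4 vertices and tw(G) ≥ 3. Therefore the treewidth is 3.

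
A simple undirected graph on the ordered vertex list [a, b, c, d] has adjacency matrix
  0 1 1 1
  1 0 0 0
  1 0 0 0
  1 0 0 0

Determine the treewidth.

1

A width-1 tree decomposition is:
Bags: B1 = {a, d}  B2 = {a, b}  B3 = {a, c}
Tree: B1–B2, B1–B3
The largest bag has 2 vertices, giving width 1; this decomposition certifies tw(G) ≤ 1. G has an edge, so its treewidth is at least 1. The upper and lower bounds meet at 1, so that is the treewidth.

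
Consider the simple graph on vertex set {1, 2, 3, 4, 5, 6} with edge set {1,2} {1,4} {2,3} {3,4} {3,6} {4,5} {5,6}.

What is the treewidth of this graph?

A width-2 tree decomposition is:
Bags: B1 = {3, 5, 6}  B2 = {3, 4, 5}  B3 = {2, 3, 4}  B4 = {1, 2, 4}
Tree: B1–B2, B2–B3, B3–B4
The largest bag has 3 vertices, giving width 2; this decomposition certifies tw(G) ≤ 2. Since 6–5–4–3–6 is a cycle in G, G is not acyclic. Forests are exactly the graphs of treewidth ≤ 1, so tw(G) ≥ 2. Therefore the treewidth is 2.

2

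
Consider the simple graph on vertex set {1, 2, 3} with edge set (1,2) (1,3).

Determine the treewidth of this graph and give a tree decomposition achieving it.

Every bag has size at most 2, so the width is 2 − 1 = 1 and tw(G) ≤ 1. Any graph with an edge has treewidth ≥ 1, and G has the edge 1–2. The upper and lower bounds meet at 1, so that is the treewidth.

Treewidth 1.
One optimal decomposition is:
Bags: B1 = {1, 2}  B2 = {1, 3}
Tree: B1–B2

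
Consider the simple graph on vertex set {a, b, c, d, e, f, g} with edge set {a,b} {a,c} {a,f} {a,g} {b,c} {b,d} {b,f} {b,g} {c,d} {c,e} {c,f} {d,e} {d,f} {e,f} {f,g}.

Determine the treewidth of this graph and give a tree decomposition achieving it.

The largest bag has 4 vertices, giving width 3; this decomposition certifies tw(G) ≤ 3. On the other hand G contains the 4-clique {c, d, e, f}. A clique must lie in a single bag of any decomposition, so no decomposition can have width below 3. The upper and lower bounds meet at 3, so that is the treewidth.

Treewidth 3.
One optimal decomposition is:
Bags: B1 = {c, d, e, f}  B2 = {b, c, d, f}  B3 = {a, b, c, f}  B4 = {a, b, f, g}
Tree: B1–B2, B2–B3, B3–B4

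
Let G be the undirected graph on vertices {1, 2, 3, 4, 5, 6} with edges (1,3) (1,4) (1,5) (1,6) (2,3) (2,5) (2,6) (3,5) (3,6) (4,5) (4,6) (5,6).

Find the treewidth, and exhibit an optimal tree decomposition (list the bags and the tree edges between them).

The largest bag has 4 vertices, giving width 3; this decomposition certifies tw(G) ≤ 3. Conversely, {1, 3, 5, 6} is a clique of size 4, and the vertices of any clique must share a bag in every tree decomposition; so some bag has ≥ 4 vertices and tw(G) ≥ 3. Hence tw(G) = 3 exactly.

Treewidth 3.
Bags: B1 = {1, 3, 5, 6}  B2 = {2, 3, 5, 6}  B3 = {1, 4, 5, 6}
Tree: B1–B2, B1–B3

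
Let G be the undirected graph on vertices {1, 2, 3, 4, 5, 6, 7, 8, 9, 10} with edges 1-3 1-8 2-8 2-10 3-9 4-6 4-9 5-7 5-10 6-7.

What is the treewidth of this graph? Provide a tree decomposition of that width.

Every bag has size at most 3, so the width is 3 − 1 = 2 and tw(G) ≤ 2. For the lower bound, G contains the cycle 4–9–3–1–8–2–10–5–7–6–4, so G is not a forest; only forests have treewidth ≤ 1, hence tw(G) ≥ 2. Hence tw(G) = 2 exactly.

Treewidth 2.
Bags: B1 = {3, 4, 9}  B2 = {1, 3, 4}  B3 = {1, 4, 8}  B4 = {2, 4, 8}  B5 = {2, 4, 10}  B6 = {4, 5, 10}  B7 = {4, 5, 7}  B8 = {4, 6, 7}
Tree: B1–B2, B2–B3, B3–B4, B4–B5, B5–B6, B6–B7, B7–B8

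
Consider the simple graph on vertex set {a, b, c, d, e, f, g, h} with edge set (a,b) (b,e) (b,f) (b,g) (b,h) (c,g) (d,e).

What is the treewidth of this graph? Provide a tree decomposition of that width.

Each bag holds 2 vertices, so the decomposition has width 1, which upper-bounds the treewidth. Since G has at least one edge (e.g. a–b), it is not an edgeless graph, so tw(G) ≥ 1. The upper and lower bounds meet at 1, so that is the treewidth.

Treewidth 1.
One optimal decomposition is:
Bags: B1 = {a, b}  B2 = {b, h}  B3 = {b, e}  B4 = {b, g}  B5 = {c, g}  B6 = {d, e}  B7 = {b, f}
Tree: B1–B2, B1–B3, B2–B4, B4–B5, B3–B6, B1–B7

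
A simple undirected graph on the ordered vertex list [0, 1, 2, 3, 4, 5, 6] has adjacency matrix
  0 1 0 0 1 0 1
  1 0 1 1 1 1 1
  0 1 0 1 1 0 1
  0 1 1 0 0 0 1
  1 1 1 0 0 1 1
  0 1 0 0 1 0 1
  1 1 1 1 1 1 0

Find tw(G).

3

A width-3 tree decomposition is:
Bags: B1 = {1, 2, 4, 6}  B2 = {1, 2, 3, 6}  B3 = {1, 4, 5, 6}  B4 = {0, 1, 4, 6}
Tree: B1–B2, B1–B3, B1–B4
Every bag has size at most 4, so the width is 4 − 1 = 3 and tw(G) ≤ 3. Conversely, {1, 2, 3, 6} is a clique of size 4, and the vertices of any clique must share a bag in every tree decomposition; so some bag has ≥ 4 vertices and tw(G) ≥ 3. Therefore the treewidth is 3.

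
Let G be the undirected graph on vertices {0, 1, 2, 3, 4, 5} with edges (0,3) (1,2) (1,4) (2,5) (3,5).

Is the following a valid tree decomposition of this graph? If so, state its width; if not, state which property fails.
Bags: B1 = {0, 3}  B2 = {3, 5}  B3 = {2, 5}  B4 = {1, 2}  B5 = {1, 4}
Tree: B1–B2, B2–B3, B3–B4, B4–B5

Checking the three conditions: (i) the bags cover all of {0, 1, 2, 3, 4, 5}; (ii) for each edge, some bag contains both endpoints; (iii) the bags containing any fixed vertex form a subtree. All hold, so the decomposition is valid with width 2 − 1 = 1.

Yes; width 1.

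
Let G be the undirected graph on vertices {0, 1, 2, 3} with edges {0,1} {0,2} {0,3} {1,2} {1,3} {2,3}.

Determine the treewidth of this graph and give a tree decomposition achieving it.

Treewidth 3.
One optimal decomposition is:
Bags: B1 = {0, 1, 2, 3}
Tree: (single bag)

A single bag containing all 4 vertices is trivially a valid decomposition of width 3. For the lower bound, the 4 vertices {0, 1, 2, 3} are pairwise adjacent, and any tree decomposition puts a clique entirely inside one bag — forcing width ≥ 3. Hence tw(G) = 3 exactly.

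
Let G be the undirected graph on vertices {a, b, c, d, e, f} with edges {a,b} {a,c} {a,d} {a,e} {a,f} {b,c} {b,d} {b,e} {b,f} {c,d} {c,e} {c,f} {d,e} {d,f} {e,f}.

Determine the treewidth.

A width-5 tree decomposition is:
Bags: B1 = {a, b, c, d, e, f}
Tree: (single bag)
A single bag containing all 6 vertices is trivially a valid decomposition of width 5. On the other hand G contains the 6-clique {a, b, c, d, e, f}. A clique must lie in a single bag of any decomposition, so no decomposition can have width below 5. Combining the bounds, tw(G) = 5.

5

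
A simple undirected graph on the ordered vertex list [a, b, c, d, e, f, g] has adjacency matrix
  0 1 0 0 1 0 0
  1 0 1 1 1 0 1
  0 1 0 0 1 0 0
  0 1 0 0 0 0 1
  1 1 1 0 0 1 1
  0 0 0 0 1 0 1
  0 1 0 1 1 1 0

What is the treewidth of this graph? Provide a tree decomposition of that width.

Each bag holds 3 vertices, so the decomposition has width 2, which upper-bounds the treewidth. For the lower bound, the 3 vertices {b, d, g} are pairwise adjacent, and any tree decomposition puts a clique entirely inside one bag — forcing width ≥ 2. Therefore the treewidth is 2.

Treewidth 2.
Bags: B1 = {b, e, g}  B2 = {a, b, e}  B3 = {b, c, e}  B4 = {b, d, g}  B5 = {e, f, g}
Tree: B1–B2, B1–B3, B1–B4, B1–B5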